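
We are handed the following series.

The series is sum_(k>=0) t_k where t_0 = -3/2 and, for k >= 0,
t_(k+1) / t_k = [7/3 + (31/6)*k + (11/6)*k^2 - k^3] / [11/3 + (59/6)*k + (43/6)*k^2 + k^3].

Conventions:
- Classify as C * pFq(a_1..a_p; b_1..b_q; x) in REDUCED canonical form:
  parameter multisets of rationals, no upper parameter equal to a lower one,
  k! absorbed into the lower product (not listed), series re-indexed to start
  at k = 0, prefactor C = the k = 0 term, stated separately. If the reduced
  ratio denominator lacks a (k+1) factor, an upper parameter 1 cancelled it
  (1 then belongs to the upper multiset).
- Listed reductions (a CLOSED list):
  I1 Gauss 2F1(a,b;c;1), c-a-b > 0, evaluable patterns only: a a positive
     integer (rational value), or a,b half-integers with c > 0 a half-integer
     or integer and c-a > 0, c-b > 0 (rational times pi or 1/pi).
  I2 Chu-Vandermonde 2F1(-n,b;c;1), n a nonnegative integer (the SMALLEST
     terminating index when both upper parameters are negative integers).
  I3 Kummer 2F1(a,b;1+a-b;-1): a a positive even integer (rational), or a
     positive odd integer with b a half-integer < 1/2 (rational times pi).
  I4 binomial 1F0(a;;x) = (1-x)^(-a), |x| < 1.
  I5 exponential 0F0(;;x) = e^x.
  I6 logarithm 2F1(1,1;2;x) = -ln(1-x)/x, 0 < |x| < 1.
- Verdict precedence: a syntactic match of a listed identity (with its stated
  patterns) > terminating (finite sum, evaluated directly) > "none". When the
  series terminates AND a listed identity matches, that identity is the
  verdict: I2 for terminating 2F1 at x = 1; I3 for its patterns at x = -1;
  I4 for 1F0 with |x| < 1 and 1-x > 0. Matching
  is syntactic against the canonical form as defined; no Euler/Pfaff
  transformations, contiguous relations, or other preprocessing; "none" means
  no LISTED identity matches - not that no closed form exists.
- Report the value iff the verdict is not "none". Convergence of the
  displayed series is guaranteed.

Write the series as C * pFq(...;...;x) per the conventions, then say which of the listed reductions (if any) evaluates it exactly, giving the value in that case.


Classification (C = -3/2): 2F1 with upper {-7/2, 1}, lower {11/2}, argument x = -1. Verdict: Kummer's theorem (I3) matches (x = -1; c = 11/2 equals 1+a-b for upper {-7/2, 1}: listed pattern). Hence: (-945/1024) * pi.

Key step: t_0 = -3/2 here, and roots of the ratio polynomials (prefactor -3/2) are the negated parameters.
Adjacent-term ratio: r(k) = (-1) * (k-7/2) (k+1) / [(k+11/2) (k+1)] - rational in k. x = (-1); t_0 = -3/2; negate the roots.


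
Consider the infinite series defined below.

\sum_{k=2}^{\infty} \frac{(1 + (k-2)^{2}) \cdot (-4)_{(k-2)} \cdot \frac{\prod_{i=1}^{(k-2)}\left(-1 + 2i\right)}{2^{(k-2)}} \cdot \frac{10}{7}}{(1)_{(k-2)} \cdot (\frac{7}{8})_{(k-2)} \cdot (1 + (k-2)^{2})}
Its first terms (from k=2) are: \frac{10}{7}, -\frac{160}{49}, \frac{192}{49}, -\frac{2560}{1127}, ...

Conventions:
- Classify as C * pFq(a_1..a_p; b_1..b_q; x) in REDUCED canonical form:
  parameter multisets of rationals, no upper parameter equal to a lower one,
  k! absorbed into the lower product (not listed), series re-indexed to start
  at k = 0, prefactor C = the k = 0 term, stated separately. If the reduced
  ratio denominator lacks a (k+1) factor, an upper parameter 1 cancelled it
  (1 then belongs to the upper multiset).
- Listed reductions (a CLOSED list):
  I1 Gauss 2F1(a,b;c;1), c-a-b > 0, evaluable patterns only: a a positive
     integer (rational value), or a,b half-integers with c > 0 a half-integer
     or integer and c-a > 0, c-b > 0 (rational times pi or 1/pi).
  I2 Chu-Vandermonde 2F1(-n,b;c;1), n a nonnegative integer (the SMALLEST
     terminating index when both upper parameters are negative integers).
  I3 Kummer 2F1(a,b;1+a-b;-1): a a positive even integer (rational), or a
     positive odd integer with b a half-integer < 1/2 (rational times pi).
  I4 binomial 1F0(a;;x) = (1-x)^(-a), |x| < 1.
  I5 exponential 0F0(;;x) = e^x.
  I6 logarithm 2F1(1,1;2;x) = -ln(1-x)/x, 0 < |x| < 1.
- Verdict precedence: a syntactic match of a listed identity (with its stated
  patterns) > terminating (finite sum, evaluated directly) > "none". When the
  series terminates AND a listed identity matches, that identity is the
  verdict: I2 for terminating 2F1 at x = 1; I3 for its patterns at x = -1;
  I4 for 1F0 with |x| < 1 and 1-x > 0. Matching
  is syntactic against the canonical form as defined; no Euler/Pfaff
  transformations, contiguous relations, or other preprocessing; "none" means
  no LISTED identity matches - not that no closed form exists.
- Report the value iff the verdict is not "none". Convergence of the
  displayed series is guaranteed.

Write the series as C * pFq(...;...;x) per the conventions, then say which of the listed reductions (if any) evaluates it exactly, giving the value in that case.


Classification (C = \frac{10}{7}): 2F1 with upper {-4, \frac{1}{2}}, lower {\frac{7}{8}}, argument x = 1. Verdict: Chu-Vandermonde (I2) applies (terminating 2F1 at x = 1 with n = 4, b = 1/2, c = \frac{7}{8}). Value: \frac{11286}{34937}.

Key step: t_0 = \frac{10}{7} here, and the odd product 1*3*...*(2k-1) (C = 10/7) is 2^k (1/2)_k.
Ratio: r(k) = 1 * (k-4) (k+\frac{1}{2}) / [(k+\frac{7}{8}) (k+1)] ; factor over Q: parameters, x = 1, and C = \frac{10}{7}.


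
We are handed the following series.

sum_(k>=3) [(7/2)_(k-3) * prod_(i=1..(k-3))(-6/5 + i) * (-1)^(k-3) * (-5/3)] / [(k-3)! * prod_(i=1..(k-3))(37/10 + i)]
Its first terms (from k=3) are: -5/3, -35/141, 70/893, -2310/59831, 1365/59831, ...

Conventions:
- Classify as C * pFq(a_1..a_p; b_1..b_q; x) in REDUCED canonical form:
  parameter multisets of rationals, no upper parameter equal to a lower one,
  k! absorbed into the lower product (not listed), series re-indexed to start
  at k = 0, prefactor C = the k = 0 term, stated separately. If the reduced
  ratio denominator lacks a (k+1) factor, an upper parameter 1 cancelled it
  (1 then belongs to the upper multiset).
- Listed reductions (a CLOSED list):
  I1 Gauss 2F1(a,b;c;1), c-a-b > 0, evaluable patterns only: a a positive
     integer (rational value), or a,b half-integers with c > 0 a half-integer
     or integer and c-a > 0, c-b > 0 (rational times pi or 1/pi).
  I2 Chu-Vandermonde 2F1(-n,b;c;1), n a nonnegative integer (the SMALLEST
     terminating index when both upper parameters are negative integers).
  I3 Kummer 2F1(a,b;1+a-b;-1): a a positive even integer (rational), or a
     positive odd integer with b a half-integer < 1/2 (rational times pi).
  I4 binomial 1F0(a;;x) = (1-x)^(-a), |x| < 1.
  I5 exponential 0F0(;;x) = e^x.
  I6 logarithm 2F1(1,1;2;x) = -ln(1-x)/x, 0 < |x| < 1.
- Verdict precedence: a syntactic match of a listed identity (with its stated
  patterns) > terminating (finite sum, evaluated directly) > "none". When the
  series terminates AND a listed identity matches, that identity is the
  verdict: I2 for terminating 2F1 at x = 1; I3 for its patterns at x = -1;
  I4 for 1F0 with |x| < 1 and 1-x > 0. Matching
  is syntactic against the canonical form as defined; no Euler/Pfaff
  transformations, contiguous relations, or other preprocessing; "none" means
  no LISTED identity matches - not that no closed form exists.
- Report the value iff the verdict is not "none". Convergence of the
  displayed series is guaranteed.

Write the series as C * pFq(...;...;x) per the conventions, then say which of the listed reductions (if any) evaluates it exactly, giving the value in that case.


Canonical form: C = -5/3 times 2F1 with upper {-1/5, 7/2}, lower {47/10}, x = -1. Verdict: none. No listed pattern accepts 2F1(-1/5, 7/2; 47/10; -1).

First insight: t_0 being -5/3, the running product (prefactor -5/3) telescopes to a rising factorial.
Term ratio: r(k) = (-1) * (k-1/5) (k+7/2) / [(k+47/10) (k+1)] ; factor over Q: parameters, x = (-1), and C = -5/3.


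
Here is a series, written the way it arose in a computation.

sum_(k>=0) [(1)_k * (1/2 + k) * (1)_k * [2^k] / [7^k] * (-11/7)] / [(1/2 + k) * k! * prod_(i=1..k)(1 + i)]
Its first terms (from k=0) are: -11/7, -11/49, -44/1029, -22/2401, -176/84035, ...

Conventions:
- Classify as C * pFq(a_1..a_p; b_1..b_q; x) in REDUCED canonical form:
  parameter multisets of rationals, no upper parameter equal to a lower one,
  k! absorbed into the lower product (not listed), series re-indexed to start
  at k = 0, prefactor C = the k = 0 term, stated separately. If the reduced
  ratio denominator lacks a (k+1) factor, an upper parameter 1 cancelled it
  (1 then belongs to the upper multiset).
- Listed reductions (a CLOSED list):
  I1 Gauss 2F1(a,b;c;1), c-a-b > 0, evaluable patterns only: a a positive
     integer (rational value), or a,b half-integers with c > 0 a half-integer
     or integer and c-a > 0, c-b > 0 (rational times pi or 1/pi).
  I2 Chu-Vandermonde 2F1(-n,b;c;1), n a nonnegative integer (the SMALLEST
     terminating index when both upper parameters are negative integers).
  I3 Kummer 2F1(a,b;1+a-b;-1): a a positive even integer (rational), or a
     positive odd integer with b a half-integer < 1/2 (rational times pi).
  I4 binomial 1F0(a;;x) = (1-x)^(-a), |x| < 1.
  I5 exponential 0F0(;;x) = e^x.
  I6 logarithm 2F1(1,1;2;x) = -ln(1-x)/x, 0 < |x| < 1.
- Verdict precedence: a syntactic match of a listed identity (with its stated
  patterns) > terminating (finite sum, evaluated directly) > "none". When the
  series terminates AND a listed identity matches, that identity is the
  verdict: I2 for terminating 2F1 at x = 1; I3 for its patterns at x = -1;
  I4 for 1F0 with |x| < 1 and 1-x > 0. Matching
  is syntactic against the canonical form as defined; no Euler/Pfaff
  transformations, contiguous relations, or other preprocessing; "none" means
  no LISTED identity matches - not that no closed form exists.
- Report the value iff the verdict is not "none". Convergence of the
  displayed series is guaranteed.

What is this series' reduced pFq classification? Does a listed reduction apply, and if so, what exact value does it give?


With C = -11/7: the canonical form is 2F1(1, 1; 2; 2/7). Verdict: this is the I6 logarithm reduction (the logarithm: parameters (1,1;2), x = 2/7). Hence: (11/2) * ln(5/7).

First insight: from the first term -11/7: k + 1/2 divides numerator and denominator alike; C = -11/7, x = 2/7 after cancelling.
Ratio: r(k) = (2/7) * (k+1) (k+1) / [(k+2) (k+1)] - rational in k, leading ratio (2/7); with t_0 = -11/7, classification follows.


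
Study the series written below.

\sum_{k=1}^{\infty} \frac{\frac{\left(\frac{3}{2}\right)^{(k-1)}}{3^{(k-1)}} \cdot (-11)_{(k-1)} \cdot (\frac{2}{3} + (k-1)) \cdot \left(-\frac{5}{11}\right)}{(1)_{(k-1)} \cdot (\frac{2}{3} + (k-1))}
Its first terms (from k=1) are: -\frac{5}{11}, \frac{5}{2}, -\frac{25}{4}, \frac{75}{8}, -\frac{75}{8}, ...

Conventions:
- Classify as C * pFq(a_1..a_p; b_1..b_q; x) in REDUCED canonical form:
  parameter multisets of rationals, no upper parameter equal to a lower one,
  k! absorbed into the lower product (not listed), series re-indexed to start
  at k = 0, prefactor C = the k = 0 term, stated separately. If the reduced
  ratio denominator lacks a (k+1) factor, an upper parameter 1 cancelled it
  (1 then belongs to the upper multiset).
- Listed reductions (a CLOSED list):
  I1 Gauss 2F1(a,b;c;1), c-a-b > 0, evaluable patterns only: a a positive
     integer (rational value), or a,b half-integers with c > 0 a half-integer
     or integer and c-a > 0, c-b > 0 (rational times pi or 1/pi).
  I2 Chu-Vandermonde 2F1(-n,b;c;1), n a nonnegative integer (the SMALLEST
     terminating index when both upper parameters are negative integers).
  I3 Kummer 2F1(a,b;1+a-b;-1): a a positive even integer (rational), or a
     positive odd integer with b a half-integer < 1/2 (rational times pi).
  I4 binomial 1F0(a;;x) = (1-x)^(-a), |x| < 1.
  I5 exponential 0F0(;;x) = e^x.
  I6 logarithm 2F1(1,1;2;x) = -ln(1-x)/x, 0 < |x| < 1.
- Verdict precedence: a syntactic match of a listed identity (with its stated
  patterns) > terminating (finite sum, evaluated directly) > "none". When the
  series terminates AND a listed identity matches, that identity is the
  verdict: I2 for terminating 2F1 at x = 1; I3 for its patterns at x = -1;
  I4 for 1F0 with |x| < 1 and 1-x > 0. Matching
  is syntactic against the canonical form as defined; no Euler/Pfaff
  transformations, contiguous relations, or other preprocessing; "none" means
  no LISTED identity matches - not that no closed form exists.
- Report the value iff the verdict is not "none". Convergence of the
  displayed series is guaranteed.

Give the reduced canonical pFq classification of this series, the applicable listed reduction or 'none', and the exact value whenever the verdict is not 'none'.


Reduced: x = \frac{1}{2}, 1F0, upper = {-11}, lower = {-}, C = -\frac{5}{11}. Verdict: the I4 binomial reduction matches (the 1F0 binomial series: exponent 11, x = \frac{1}{2}). Value: -\frac{5}{22528}.

Key observation: x = \frac{1}{2} and the two k-th powers (prefactor -5/11) combine into one argument.
Adjacent-term ratio: r(k) = \frac{1}{2} * (k-11) / [(k+1)] - rational; roots negated = parameters, x = \frac{1}{2}, C = -\frac{5}{11}.


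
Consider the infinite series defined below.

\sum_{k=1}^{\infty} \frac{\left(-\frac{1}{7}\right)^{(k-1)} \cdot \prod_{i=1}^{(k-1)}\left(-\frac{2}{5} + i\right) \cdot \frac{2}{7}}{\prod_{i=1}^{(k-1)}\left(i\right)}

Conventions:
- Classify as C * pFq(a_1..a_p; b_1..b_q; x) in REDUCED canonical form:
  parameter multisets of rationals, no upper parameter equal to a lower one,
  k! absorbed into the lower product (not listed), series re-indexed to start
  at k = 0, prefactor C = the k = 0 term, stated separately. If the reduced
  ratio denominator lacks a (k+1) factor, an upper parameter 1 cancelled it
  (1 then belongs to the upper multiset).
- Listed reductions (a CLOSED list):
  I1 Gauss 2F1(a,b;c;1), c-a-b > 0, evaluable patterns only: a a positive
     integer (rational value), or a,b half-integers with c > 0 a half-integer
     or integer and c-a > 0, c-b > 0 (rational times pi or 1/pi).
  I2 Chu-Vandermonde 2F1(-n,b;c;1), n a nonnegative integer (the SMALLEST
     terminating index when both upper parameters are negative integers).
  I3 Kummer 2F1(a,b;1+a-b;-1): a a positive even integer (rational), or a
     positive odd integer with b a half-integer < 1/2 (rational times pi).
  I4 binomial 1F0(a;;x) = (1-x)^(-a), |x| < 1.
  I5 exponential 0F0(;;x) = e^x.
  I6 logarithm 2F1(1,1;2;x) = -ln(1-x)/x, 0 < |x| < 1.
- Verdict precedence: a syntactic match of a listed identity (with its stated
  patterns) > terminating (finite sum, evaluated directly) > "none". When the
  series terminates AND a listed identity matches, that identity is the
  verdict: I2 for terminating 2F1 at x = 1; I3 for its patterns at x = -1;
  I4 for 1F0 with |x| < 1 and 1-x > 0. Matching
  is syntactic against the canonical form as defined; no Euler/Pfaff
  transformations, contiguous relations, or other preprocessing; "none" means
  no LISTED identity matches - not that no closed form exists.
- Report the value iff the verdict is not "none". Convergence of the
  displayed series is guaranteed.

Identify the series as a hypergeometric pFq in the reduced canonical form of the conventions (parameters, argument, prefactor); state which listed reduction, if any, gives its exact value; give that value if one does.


Prefactor \frac{2}{7}, argument -\frac{1}{7}: 1F0 with upper {\frac{3}{5}} over lower {-}. Verdict: this is the I4 binomial reduction (the 1F0 binomial series: exponent -3/5, x = -\frac{1}{7}). Value: \frac{2}{7} \cdot \left(\frac{8}{7}\right)^{-\frac{3}{5}}.

Structural cue: x = -\frac{1}{7} and the running product (C = 2/7, x = -1/7) telescopes to a rising factorial.
Ratio: r(k) = -\frac{1}{7} * (k+\frac{3}{5}) / [(k+1)] ; factor over Q: parameters, x = -\frac{1}{7}, and C = \frac{2}{7}.


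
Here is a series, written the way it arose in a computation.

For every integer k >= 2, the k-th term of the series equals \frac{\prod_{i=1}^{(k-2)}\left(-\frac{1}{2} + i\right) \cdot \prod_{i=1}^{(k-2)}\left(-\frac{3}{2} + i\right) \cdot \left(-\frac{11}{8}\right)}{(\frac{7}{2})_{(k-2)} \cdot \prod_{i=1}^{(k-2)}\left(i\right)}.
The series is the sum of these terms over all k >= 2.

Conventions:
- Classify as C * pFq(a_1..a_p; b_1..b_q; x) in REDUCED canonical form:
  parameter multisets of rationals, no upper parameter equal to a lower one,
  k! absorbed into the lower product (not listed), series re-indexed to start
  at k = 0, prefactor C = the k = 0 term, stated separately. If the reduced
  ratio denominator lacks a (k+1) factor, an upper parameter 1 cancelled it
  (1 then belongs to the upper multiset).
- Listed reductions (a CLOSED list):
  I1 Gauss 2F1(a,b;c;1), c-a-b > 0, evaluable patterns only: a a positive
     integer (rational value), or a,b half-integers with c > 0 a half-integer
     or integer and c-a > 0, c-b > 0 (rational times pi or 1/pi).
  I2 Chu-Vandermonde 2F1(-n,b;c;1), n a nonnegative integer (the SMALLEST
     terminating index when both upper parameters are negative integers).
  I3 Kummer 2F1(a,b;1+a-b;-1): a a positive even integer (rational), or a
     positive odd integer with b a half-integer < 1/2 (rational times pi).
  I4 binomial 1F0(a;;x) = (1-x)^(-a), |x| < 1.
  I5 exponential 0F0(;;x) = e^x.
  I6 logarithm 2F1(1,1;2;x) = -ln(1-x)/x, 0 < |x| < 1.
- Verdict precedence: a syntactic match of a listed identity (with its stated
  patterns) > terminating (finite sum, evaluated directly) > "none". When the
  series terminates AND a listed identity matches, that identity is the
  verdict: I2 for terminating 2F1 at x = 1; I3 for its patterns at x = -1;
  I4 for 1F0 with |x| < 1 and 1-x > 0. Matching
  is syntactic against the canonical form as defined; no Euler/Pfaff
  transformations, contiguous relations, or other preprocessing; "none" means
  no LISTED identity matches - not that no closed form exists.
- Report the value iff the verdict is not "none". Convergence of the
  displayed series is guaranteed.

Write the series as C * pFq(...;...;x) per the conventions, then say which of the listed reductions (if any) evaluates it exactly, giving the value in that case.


Canonical form: C = -\frac{11}{8} times 2F1 with upper {-\frac{1}{2}, \frac{1}{2}}, lower {\frac{7}{2}}, x = 1. Verdict at x = 1: Gauss (I1, half-integer pattern) matches (x = 1; upper {-\frac{1}{2}, \frac{1}{2}} half-integers, c = \frac{7}{2} in the evaluable pattern). Exact value: \left(-\frac{825}{2048}\right) \cdot \pi.

Structural cue: from the first term -\frac{11}{8}: the running product (C = -11/8, x = 1) telescopes to a rising factorial.
Adjacent-term ratio: r(k) = 1 * (k-\frac{1}{2}) (k+\frac{1}{2}) / [(k+\frac{7}{2}) (k+1)] ; factor over Q: parameters, x = 1, and C = -\frac{11}{8}.


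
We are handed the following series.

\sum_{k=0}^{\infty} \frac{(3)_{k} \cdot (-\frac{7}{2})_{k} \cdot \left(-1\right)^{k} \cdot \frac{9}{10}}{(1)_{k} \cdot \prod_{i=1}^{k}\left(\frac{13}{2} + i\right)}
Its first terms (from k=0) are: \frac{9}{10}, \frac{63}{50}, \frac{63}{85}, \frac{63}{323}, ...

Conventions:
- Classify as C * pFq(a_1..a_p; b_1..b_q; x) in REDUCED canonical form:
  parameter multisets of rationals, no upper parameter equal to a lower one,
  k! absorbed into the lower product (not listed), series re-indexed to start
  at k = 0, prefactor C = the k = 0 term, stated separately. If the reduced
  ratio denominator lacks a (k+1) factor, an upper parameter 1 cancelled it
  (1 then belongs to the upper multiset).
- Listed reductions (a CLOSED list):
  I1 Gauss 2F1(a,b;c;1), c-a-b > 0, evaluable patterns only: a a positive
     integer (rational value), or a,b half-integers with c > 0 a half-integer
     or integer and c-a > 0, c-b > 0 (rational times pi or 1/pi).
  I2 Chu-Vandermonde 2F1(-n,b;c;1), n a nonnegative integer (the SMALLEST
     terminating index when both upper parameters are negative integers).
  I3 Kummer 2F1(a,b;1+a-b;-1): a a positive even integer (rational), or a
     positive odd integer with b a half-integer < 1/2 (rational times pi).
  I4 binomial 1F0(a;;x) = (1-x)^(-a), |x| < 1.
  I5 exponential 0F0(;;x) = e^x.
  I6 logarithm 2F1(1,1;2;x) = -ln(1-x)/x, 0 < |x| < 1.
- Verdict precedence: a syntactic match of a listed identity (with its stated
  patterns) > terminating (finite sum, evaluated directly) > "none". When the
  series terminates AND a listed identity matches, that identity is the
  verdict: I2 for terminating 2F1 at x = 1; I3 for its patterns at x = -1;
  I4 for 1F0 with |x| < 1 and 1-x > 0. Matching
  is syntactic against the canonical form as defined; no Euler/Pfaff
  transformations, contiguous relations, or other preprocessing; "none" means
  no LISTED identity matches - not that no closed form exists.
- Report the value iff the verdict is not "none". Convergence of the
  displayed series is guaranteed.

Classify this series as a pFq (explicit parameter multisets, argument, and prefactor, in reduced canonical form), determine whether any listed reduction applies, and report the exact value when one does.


Prefactor \frac{9}{10}, argument -1: 2F1 with upper {-\frac{7}{2}, 3} over lower {\frac{15}{2}}. Verdict at x = -1: Kummer (I3) matches (x = -1; c = \frac{15}{2} equals 1+a-b for upper {-\frac{7}{2}, 3}: listed pattern). Value: \frac{81081}{81920} \cdot \pi.

Key observation: t_0 being \frac{9}{10}, (1)_k (C = 9/10) is k! itself.
Adjacent-term ratio: r(k) = -1 * (k-\frac{7}{2}) (k+3) / [(k+\frac{15}{2}) (k+1)] - rational; roots negated = parameters, x = -1, C = \frac{9}{10}.


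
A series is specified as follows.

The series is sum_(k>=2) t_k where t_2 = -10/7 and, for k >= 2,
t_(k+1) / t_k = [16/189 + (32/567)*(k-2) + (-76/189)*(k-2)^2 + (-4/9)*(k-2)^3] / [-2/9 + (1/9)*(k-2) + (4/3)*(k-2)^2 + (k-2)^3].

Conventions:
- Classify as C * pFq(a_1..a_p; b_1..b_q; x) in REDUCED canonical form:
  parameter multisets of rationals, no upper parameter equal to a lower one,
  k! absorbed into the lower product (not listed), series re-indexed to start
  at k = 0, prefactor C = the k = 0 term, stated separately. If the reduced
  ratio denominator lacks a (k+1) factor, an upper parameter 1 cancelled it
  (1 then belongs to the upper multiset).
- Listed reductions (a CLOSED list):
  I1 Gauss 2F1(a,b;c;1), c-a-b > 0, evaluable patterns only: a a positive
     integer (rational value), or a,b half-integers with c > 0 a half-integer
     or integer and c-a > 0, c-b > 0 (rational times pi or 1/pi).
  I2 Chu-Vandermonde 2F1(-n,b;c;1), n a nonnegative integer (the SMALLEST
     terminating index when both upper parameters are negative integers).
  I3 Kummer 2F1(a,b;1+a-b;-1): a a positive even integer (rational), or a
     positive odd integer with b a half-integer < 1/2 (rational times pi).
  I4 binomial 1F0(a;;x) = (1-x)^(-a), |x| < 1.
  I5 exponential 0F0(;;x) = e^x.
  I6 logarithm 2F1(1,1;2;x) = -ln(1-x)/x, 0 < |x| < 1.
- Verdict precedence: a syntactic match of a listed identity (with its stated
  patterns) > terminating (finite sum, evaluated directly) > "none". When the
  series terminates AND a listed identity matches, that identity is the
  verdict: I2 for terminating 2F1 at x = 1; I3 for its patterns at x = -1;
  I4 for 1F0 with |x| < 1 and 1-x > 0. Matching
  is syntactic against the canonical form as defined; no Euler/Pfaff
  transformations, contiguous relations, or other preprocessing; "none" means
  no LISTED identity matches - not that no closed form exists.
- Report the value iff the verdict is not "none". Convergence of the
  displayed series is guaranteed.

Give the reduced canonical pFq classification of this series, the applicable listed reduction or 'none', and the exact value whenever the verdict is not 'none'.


Key step: with t_0 = -10/7, roots of the ratio polynomials (prefactor -10/7) are the negated parameters.
Consecutive-term ratio: r(k) = (-4/9) * (k-3/7) (k+2/3) / [(k-1/3) (k+1)] - rational; roots negated = parameters, x = (-4/9), C = -10/7.

x = -4/9 here; the reduced form reads 2F1, upper {-3/7, 2/3}, lower {-1/3}, C = -10/7. Verdict: none (x = -4/9): each listed identity misses the multisets {-3/7, 2/3} ; {-1/3}.


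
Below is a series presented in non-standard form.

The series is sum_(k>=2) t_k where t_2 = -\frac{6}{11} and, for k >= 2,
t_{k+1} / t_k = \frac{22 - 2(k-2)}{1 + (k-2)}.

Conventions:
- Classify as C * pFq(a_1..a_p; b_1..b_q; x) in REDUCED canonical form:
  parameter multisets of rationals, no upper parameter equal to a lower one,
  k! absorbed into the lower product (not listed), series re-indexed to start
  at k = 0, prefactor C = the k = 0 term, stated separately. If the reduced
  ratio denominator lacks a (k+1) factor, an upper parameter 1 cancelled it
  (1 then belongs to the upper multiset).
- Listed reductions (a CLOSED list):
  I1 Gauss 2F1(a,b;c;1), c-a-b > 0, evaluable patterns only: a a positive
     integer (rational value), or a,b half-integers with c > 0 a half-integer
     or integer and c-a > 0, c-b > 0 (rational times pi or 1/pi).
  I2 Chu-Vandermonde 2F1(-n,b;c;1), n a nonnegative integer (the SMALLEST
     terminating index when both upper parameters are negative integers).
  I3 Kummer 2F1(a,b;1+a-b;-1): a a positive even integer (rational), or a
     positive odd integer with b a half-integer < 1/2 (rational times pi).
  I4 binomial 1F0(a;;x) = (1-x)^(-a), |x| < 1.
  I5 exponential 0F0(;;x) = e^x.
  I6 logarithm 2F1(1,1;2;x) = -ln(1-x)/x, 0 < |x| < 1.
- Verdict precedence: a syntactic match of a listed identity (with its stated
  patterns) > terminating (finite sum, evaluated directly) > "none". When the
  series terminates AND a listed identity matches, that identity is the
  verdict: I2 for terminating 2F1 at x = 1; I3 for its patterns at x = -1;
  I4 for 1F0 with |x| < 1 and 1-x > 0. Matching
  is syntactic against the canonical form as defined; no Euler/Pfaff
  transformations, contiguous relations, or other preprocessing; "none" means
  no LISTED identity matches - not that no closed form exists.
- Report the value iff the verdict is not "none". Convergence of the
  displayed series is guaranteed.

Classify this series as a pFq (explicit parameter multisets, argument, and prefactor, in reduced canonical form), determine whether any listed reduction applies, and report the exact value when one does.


Classification (C = -\frac{6}{11}): 1F0 with upper {-11}, lower {-}, argument x = -2. Verdict: terminating - upper parameter -11 makes this a finite sum (last index 11), evaluated exactly. Exact value: -\frac{1062882}{11}.

First insight: t_0 being -\frac{6}{11}, factor the ratio over Q (C = -6/11, x = -2): negated roots = parameters.
Term ratio: r(k) = -2 * (k-11) / [(k+1)] - rational in k. x = -2; t_0 = -\frac{6}{11}; negate the roots.


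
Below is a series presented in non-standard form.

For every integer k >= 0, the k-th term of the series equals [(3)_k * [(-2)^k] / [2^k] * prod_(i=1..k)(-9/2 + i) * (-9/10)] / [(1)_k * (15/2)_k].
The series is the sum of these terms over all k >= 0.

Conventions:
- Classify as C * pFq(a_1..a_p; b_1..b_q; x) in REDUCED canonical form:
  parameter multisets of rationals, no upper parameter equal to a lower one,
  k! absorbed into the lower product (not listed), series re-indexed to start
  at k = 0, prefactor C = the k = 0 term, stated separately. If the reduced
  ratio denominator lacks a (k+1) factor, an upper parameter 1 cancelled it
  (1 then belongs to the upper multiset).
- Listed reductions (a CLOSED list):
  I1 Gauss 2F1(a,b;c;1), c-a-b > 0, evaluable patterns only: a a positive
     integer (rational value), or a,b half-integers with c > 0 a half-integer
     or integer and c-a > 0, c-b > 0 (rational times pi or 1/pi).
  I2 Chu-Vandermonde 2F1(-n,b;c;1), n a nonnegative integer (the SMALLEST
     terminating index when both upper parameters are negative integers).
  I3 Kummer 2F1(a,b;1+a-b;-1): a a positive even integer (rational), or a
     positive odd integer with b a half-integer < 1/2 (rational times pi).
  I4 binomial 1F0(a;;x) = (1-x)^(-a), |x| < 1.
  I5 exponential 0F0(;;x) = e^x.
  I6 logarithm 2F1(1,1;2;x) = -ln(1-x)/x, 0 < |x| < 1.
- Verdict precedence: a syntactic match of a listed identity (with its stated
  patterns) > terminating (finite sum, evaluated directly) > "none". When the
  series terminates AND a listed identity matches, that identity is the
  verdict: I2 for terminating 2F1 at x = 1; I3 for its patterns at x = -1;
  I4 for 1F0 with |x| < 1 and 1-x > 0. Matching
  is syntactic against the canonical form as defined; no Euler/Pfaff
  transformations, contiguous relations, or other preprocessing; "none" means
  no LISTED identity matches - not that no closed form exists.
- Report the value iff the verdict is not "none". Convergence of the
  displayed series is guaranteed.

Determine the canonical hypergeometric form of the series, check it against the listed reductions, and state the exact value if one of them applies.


Reduced: x = -1, 2F1, upper = {-7/2, 3}, lower = {15/2}, C = -9/10. Verdict: the Kummer evaluation I3 matches (x = -1; c = 15/2 equals 1+a-b for upper {-7/2, 3}: listed pattern). Hence: (-81081/81920) * pi.

Key step: t_0 being -9/10, the running product (prefactor -9/10) telescopes to a rising factorial.
Ratio: r(k) = (-1) * (k-7/2) (k+3) / [(k+15/2) (k+1)] ; factor over Q: parameters, x = (-1), and C = -9/10.


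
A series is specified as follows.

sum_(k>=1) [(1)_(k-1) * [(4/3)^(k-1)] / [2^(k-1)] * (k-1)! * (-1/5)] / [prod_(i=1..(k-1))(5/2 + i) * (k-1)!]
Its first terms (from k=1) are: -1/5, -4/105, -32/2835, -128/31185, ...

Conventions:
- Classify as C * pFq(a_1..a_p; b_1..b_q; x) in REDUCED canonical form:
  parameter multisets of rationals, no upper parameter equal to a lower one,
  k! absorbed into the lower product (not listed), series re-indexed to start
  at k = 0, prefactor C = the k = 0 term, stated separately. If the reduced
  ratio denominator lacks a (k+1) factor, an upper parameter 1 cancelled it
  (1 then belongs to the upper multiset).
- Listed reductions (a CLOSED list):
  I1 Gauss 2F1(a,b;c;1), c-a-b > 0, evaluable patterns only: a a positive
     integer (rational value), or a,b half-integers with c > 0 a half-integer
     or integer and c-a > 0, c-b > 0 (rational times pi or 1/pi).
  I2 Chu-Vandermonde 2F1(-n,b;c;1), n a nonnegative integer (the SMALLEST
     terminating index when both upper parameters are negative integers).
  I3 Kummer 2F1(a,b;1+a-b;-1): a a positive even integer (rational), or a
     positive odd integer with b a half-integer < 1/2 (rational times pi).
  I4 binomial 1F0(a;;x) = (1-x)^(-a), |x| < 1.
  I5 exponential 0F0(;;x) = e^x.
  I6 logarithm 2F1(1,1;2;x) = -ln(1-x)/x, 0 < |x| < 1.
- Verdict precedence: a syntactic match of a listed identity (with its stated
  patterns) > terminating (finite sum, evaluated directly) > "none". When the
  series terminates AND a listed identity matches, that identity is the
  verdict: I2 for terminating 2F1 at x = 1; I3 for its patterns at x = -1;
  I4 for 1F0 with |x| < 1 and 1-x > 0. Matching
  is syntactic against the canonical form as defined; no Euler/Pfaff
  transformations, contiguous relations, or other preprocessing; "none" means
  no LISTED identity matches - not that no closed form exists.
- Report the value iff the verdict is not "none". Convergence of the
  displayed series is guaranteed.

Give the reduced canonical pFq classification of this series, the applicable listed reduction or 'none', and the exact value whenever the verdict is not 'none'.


Classification (C = -1/5): 2F1 with upper {1, 1}, lower {7/2}, argument x = 2/3. Verdict: none. No listed pattern accepts 2F1(1, 1; 7/2; 2/3).

Key observation: from the first term -1/5: the lower running product (C = -1/5) is a rising factorial.
Consecutive-term ratio: r(k) = (2/3) * (k+1) (k+1) / [(k+7/2) (k+1)] ; factor over Q: parameters, x = (2/3), and C = -1/5.


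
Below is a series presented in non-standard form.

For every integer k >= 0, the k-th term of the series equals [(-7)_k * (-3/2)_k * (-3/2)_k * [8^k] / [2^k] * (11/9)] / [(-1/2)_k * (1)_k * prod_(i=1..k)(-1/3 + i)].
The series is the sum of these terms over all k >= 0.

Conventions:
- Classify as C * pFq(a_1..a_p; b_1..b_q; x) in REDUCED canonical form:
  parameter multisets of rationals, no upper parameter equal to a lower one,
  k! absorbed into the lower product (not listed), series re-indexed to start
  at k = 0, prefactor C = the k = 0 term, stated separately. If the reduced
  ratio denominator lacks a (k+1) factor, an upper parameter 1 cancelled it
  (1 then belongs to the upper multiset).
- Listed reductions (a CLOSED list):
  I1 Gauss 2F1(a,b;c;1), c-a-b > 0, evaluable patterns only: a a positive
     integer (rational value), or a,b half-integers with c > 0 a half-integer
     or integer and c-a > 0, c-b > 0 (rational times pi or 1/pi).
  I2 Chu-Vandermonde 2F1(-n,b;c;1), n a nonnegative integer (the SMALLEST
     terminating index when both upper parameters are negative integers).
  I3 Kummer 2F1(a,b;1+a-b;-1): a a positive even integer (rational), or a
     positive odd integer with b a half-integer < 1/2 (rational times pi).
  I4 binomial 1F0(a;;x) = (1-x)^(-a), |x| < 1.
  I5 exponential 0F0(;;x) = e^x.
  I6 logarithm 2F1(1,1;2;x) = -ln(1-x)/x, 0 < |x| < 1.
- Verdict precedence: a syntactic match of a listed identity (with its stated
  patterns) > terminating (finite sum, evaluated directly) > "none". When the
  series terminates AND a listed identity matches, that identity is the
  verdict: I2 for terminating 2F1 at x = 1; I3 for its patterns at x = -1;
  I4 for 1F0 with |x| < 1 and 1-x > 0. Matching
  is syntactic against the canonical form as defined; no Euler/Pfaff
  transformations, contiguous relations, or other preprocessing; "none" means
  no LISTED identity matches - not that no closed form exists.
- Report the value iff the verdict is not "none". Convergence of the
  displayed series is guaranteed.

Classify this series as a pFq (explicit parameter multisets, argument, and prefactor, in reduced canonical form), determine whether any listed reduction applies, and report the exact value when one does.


x = 4 here; the reduced form reads 3F2, upper {-7, -3/2, -3/2}, lower {-1/2, 2/3}, C = 11/9. Verdict: terminating at k = 7: the factor (-7)_k kills every later term; summing the 8 survivors is exact. Value: -2894057/6930.

The tell: with t_0 = 11/9, the lower running product (prefactor 11/9) is a rising factorial.
Step ratio: r(k) = 4 * (k-7) (k-3/2) (k-3/2) / [(k-1/2) (k+2/3) (k+1)] - rational; roots negated = parameters, x = 4, C = 11/9.


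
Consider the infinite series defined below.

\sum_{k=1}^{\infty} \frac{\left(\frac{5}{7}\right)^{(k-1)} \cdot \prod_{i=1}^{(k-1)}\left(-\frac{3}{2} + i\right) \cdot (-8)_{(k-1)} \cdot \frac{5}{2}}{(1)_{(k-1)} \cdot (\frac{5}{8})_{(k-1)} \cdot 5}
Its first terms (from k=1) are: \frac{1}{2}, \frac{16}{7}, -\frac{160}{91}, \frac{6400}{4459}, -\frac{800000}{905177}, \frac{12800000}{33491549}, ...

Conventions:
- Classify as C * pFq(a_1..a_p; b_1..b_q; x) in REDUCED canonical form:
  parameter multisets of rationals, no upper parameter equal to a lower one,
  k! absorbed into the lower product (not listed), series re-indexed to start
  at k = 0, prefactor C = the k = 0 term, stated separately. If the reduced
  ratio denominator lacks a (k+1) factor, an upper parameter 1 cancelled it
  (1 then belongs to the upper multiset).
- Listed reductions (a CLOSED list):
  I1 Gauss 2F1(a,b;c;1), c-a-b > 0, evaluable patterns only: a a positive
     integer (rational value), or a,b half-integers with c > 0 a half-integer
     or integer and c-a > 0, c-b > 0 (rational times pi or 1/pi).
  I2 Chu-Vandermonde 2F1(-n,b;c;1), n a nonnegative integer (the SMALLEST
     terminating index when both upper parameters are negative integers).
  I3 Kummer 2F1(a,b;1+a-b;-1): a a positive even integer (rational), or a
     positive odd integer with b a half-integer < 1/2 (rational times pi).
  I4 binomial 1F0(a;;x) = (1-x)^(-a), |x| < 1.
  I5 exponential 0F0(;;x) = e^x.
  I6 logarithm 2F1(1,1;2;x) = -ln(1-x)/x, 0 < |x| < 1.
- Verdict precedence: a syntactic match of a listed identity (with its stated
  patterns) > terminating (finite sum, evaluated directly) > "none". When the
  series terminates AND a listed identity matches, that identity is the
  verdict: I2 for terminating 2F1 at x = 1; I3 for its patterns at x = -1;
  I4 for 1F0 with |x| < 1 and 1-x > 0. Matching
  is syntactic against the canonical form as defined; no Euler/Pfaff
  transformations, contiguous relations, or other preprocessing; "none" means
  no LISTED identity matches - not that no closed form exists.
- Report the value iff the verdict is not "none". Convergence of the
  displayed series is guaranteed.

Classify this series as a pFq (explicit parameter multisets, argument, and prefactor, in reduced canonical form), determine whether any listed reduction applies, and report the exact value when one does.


Key observation: t_0 = \frac{1}{2} here, and the running product (C = 1/2) telescopes to a rising factorial.
Step ratio: r(k) = \frac{5}{7} * (k-8) (k-\frac{1}{2}) / [(k+\frac{5}{8}) (k+1)] - rational in k, leading ratio \frac{5}{7}; with t_0 = \frac{1}{2}, classification follows.

Canonical form: C = \frac{1}{2} times 2F1 with upper {-8, -\frac{1}{2}}, lower {\frac{5}{8}}, x = \frac{5}{7}. Verdict: terminating - upper parameter -8 makes this a finite sum (last index 8), evaluated exactly. Its exact value is \frac{971815613718269}{519951810357434}.


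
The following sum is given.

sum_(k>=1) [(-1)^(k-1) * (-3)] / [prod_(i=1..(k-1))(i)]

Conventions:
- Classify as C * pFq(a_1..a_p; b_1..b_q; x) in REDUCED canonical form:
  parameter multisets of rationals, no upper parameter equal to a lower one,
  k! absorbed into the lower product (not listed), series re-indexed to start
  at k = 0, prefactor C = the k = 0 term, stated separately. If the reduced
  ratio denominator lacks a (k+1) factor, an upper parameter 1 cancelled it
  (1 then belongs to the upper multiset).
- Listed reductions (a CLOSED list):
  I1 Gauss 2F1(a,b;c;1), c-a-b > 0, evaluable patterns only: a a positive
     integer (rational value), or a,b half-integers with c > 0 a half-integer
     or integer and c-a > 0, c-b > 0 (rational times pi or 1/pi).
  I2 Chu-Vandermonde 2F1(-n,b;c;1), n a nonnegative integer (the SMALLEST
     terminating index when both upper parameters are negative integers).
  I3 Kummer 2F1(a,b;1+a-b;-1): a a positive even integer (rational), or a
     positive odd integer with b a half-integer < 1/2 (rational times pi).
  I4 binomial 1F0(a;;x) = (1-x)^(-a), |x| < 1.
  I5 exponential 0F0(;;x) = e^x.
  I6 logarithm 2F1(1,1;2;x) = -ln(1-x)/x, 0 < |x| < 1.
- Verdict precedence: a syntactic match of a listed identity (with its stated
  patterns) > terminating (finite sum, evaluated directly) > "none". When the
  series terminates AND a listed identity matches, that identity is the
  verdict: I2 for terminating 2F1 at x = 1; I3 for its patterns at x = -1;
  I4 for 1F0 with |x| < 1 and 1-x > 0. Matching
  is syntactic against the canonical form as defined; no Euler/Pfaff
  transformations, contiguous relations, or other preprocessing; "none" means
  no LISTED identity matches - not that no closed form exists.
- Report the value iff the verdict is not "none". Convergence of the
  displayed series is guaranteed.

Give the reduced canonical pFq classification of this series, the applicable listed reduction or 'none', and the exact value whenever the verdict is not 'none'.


With C = -3: the canonical form is 0F0(-; -; -1). Verdict: exponential (I5) matches (the 0F0 exponential series at x = -1). Its exact value is (-3) * e^(-1).

Structural cue: x = (-1) and the product of the first k integers (prefactor -3) is k!.
Term ratio: r(k) = (-1) * 1 / [(k+1)] - poly over poly, x = (-1) from leading terms; C = -3 at k = 0.


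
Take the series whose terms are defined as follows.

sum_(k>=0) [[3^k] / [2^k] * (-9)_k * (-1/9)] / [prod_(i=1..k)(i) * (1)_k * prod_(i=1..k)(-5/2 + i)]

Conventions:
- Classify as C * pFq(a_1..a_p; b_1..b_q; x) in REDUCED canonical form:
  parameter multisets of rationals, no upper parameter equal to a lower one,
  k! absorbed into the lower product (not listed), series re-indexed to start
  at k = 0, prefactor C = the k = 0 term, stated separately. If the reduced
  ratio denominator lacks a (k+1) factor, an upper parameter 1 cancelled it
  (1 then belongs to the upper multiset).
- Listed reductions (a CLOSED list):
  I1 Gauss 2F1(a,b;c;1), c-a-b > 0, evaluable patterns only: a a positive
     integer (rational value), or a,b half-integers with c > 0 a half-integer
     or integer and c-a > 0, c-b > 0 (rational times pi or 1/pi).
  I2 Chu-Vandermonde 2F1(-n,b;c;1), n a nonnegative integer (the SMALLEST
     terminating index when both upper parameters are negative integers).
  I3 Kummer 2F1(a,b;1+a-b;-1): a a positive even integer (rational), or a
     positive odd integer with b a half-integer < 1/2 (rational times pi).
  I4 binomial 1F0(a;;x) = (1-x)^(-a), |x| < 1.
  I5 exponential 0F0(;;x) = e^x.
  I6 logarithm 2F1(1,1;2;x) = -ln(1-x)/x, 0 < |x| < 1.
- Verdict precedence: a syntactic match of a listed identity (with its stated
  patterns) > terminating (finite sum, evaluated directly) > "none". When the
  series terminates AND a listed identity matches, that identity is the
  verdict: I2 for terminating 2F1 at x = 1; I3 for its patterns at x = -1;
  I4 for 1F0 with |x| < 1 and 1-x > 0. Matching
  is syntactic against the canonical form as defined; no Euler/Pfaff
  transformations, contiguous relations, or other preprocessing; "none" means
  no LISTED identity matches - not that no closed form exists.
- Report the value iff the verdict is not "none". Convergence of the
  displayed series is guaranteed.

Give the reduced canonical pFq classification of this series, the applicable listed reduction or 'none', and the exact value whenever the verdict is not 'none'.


With C = -1/9: the canonical form is 1F2(-9; -3/2, 1; 3/2). Verdict: terminating (-9 upstairs). 10 nonzero terms in all; added directly. Sum: 225966931/100900800.

First insight: with t_0 = -1/9, the two k-th powers (C = -1/9) combine into one argument.
Consecutive-term ratio: r(k) = (3/2) * (k-9) / [(k-3/2) (k+1) (k+1)] - rational in k, leading ratio (3/2); with t_0 = -1/9, classification follows.
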